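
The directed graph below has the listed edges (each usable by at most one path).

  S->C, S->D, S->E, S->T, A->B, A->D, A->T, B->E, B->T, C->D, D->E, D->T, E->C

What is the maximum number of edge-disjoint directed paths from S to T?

Assign every edge capacity 1; by Menger, the answer equals the max flow.
Path S→T (+1); total 1.
Path S→D→T (+1); total 2.
No residual S→T path; max flow = 2.
Certifying cut of size 2: {D→T, S→T}.

2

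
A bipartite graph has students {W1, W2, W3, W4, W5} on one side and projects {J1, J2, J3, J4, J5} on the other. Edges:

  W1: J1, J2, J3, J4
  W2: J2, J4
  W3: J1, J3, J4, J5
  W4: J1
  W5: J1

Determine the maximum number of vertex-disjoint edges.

Unit-capacity flow: source→left, listed edges, right→sink; max matching = max flow.
Augmenting path W1→J1 (+1); matched 1.
Augmenting path W2→J2 (+1); matched 2.
Augmenting path W3→J3 (+1); matched 3.
Augmenting path W4→J1→W1→J4 (+1); matched 4.
No augmenting path remains; maximum matching = 4.
König certificate: {W1, W2, W3, J1} is a vertex cover of size 4 (every listed pair touches it), so no matching can be larger.

4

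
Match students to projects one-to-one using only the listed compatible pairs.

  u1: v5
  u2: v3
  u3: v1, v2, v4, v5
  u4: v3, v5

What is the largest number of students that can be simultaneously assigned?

Unit-capacity flow: source→left, listed edges, right→sink; max matching = max flow.
Augmenting path u1→v5 (+1); matched 1.
Augmenting path u2→v3 (+1); matched 2.
Augmenting path u3→v1 (+1); matched 3.
No augmenting path remains; maximum matching = 3.
König certificate: {u3, v3, v5} is a vertex cover of size 3 (every listed pair touches it), so no matching can be larger.

3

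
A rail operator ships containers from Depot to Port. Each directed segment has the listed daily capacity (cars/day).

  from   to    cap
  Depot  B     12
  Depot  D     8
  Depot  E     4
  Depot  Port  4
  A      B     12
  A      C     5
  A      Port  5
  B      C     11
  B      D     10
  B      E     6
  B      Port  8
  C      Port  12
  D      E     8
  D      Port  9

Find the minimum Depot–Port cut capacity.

Augment Depot→Port: bottleneck 4, flow now 4.
Augment Depot→B→Port: bottleneck 8, flow now 12.
Augment Depot→D→Port: bottleneck 8, flow now 20.
Augment Depot→B→C→Port: bottleneck 4, flow now 24.
No augmenting path remains; maximum flow = 24.
By max-flow min-cut, the minimum cut capacity equals the max flow.
In the residual graph, reachable from Depot: {Depot, E}.
Min-cut edges: Depot→B (12), Depot→D (8), Depot→Port (4); capacity 12 + 8 + 4 = 24.

24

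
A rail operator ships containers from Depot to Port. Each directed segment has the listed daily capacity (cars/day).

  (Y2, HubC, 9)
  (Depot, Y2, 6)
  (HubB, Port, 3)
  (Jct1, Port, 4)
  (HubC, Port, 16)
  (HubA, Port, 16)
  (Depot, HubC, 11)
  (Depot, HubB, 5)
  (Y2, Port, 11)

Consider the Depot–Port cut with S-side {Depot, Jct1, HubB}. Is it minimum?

No — its capacity is 24, but the minimum cut has capacity 20.

Given cut capacity: 6 + 11 + 4 + 3 = 24.
Augment Depot→Y2→Port: bottleneck 6, flow now 6.
Augment Depot→HubC→Port: bottleneck 11, flow now 17.
Augment Depot→HubB→Port: bottleneck 3, flow now 20.
No augmenting path remains; maximum flow = 20.
In the residual graph, reachable from Depot: {Depot, HubB}.
Min-cut edges: Depot→Y2 (6), Depot→HubC (11), HubB→Port (3); capacity 6 + 11 + 3 = 20.
Cut capacity 24 exceeds the max flow 20, so it is not minimum.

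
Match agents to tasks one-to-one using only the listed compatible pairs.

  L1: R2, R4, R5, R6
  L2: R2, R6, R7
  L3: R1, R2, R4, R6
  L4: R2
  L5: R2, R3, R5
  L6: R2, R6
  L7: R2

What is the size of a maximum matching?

6

Unit-capacity flow: source→left, listed edges, right→sink; max matching = max flow.
Augmenting path L1→R2 (+1); matched 1.
Augmenting path L2→R6 (+1); matched 2.
Augmenting path L3→R1 (+1); matched 3.
Augmenting path L5→R3 (+1); matched 4.
Augmenting path L4→R2→L1→R4 (+1); matched 5.
Augmenting path L6→R6→L2→R7 (+1); matched 6.
No augmenting path remains; maximum matching = 6.
König certificate: {L1, L2, L3, L5, L6, R2} is a vertex cover of size 6 (every listed pair touches it), so no matching can be larger.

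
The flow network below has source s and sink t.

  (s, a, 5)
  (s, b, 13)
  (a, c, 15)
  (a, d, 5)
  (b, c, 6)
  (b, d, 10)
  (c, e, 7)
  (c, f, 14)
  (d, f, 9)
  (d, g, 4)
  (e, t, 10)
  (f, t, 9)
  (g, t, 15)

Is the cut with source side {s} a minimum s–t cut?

Given cut capacity: 5 + 13 = 18.
Augment s→a→c→e→t: bottleneck 5, flow now 5.
Augment s→b→c→e→t: bottleneck 2, flow now 7.
Augment s→b→c→f→t: bottleneck 4, flow now 11.
Augment s→b→d→f→t: bottleneck 5, flow now 16.
Augment s→b→d→g→t: bottleneck 2, flow now 18.
No augmenting path remains; maximum flow = 18.
Cut capacity 18 equals the max flow, so it is a minimum cut.

Yes — it is a minimum cut (capacity 18).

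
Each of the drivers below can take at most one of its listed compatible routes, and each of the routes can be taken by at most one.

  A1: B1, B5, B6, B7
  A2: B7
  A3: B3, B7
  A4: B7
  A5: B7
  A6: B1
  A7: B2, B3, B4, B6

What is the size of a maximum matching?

5

Unit-capacity flow: source→left, listed edges, right→sink; max matching = max flow.
Augmenting path A1→B1 (+1); matched 1.
Augmenting path A2→B7 (+1); matched 2.
Augmenting path A3→B3 (+1); matched 3.
Augmenting path A7→B2 (+1); matched 4.
Augmenting path A6→B1→A1→B5 (+1); matched 5.
No augmenting path remains; maximum matching = 5.
König certificate: {A1, A3, A6, A7, B7} is a vertex cover of size 5 (every listed pair touches it), so no matching can be larger.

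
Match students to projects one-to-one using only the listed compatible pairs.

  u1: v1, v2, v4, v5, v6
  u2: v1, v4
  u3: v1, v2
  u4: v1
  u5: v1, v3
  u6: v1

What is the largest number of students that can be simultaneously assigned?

5

Unit-capacity flow: source→left, listed edges, right→sink; max matching = max flow.
Augmenting path u1→v1 (+1); matched 1.
Augmenting path u2→v4 (+1); matched 2.
Augmenting path u3→v2 (+1); matched 3.
Augmenting path u5→v3 (+1); matched 4.
Augmenting path u4→v1→u1→v5 (+1); matched 5.
No augmenting path remains; maximum matching = 5.
König certificate: {u1, u2, u3, u5, v1} is a vertex cover of size 5 (every listed pair touches it), so no matching can be larger.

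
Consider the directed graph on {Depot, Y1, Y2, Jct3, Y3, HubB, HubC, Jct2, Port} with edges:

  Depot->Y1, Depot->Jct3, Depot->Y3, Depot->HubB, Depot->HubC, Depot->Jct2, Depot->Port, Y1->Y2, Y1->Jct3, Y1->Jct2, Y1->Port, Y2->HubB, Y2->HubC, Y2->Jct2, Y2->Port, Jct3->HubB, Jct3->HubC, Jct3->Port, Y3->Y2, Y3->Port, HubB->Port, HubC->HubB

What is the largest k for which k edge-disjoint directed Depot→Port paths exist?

5

Assign every edge capacity 1; by Menger, the answer equals the max flow.
Path Depot→Port (+1); total 1.
Path Depot→Y1→Port (+1); total 2.
Path Depot→Jct3→Port (+1); total 3.
Path Depot→Y3→Port (+1); total 4.
Path Depot→HubB→Port (+1); total 5.
No residual Depot→Port path; max flow = 5.
Certifying cut of size 5: {Depot→Jct3, Depot→Port, Depot→Y1, Depot→Y3, HubB→Port}.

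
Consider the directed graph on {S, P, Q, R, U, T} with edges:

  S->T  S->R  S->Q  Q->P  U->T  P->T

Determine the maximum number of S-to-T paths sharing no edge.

Assign every edge capacity 1; by Menger, the answer equals the max flow.
Path S→T (+1); total 1.
Path S→Q→P→T (+1); total 2.
No residual S→T path; max flow = 2.
Certifying cut of size 2: {S→Q, S→T}.

2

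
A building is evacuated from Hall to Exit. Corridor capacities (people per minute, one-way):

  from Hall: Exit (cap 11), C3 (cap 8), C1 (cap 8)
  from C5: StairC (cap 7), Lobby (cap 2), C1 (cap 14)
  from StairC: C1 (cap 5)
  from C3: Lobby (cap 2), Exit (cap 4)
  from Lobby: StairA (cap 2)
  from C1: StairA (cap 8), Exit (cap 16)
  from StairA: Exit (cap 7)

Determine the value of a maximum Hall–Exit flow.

Augment Hall→Exit: bottleneck 11, flow now 11.
Augment Hall→C3→Exit: bottleneck 4, flow now 15.
Augment Hall→C1→Exit: bottleneck 8, flow now 23.
Augment Hall→C3→Lobby→StairA→Exit: bottleneck 2, flow now 25.
No augmenting path remains; maximum flow = 25.
In the residual graph, reachable from Hall: {Hall, C3}.
Min-cut edges: Hall→C1 (8), Hall→Exit (11), C3→Lobby (2), C3→Exit (4); capacity 8 + 11 + 2 + 4 = 25.
This cut is saturated, so no flow can exceed 25.

25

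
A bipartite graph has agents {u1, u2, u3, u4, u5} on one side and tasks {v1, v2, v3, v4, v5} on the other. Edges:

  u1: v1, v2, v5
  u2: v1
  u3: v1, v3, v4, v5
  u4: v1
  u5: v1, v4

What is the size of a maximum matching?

4

Unit-capacity flow: source→left, listed edges, right→sink; max matching = max flow.
Augmenting path u1→v1 (+1); matched 1.
Augmenting path u3→v3 (+1); matched 2.
Augmenting path u5→v4 (+1); matched 3.
Augmenting path u2→v1→u1→v2 (+1); matched 4.
No augmenting path remains; maximum matching = 4.
König certificate: {u1, u3, u5, v1} is a vertex cover of size 4 (every listed pair touches it), so no matching can be larger.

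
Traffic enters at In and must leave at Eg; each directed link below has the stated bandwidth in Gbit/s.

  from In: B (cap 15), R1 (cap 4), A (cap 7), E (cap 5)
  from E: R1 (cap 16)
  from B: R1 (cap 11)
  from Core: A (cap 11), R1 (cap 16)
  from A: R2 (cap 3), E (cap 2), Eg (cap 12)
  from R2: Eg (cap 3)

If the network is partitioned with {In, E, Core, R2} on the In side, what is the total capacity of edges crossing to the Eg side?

Edges leaving {In, E, Core, R2}: In→B (15), In→A (7), In→R1 (4), E→R1 (16), Core→A (11), Core→R1 (16), R2→Eg (3).
Cut capacity = 15 + 7 + 4 + 16 + 11 + 16 + 3 = 72.

72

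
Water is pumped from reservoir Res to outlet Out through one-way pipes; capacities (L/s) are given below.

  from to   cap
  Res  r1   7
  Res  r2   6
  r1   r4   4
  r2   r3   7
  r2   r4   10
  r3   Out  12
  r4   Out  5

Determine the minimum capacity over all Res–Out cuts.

Augment Res→r1→r4→Out: bottleneck 4, flow now 4.
Augment Res→r2→r3→Out: bottleneck 6, flow now 10.
No augmenting path remains; maximum flow = 10.
By max-flow min-cut, the minimum cut capacity equals the max flow.
In the residual graph, reachable from Res: {Res, r1}.
Min-cut edges: Res→r2 (6), r1→r4 (4); capacity 6 + 4 = 10.

10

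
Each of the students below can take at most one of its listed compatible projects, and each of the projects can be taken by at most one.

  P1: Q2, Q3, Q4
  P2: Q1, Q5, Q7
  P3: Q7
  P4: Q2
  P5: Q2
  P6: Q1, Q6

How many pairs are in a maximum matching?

Unit-capacity flow: source→left, listed edges, right→sink; max matching = max flow.
Augmenting path P1→Q2 (+1); matched 1.
Augmenting path P2→Q1 (+1); matched 2.
Augmenting path P3→Q7 (+1); matched 3.
Augmenting path P6→Q6 (+1); matched 4.
Augmenting path P4→Q2→P1→Q3 (+1); matched 5.
No augmenting path remains; maximum matching = 5.
König certificate: {P1, P2, P3, P6, Q2} is a vertex cover of size 5 (every listed pair touches it), so no matching can be larger.

5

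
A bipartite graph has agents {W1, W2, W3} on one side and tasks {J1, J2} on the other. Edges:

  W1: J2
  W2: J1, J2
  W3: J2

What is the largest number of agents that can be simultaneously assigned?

Unit-capacity flow: source→left, listed edges, right→sink; max matching = max flow.
Augmenting path W1→J2 (+1); matched 1.
Augmenting path W2→J1 (+1); matched 2.
No augmenting path remains; maximum matching = 2.
König certificate: {W2, J2} is a vertex cover of size 2 (every listed pair touches it), so no matching can be larger.

2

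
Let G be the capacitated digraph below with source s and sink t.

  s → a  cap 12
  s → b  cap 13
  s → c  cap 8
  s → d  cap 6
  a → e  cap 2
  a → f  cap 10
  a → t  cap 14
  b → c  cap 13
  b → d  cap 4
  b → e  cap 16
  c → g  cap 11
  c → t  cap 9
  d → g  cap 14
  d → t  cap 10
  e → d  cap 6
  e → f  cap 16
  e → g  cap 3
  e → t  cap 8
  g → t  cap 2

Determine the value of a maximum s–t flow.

39

Augment s→a→t: bottleneck 12, flow now 12.
Augment s→c→t: bottleneck 8, flow now 20.
Augment s→d→t: bottleneck 6, flow now 26.
Augment s→b→c→t: bottleneck 1, flow now 27.
Augment s→b→d→t: bottleneck 4, flow now 31.
Augment s→b→e→t: bottleneck 8, flow now 39.
No augmenting path remains; maximum flow = 39.
In the residual graph, reachable from s: {s}.
Min-cut edges: s→a (12), s→b (13), s→c (8), s→d (6); capacity 12 + 13 + 8 + 6 = 39.
This cut is saturated, so no flow can exceed 39.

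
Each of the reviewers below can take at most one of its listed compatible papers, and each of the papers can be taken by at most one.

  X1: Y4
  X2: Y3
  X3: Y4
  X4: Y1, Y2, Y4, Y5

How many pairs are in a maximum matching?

3

Unit-capacity flow: source→left, listed edges, right→sink; max matching = max flow.
Augmenting path X1→Y4 (+1); matched 1.
Augmenting path X2→Y3 (+1); matched 2.
Augmenting path X4→Y1 (+1); matched 3.
No augmenting path remains; maximum matching = 3.
König certificate: {X2, X4, Y4} is a vertex cover of size 3 (every listed pair touches it), so no matching can be larger.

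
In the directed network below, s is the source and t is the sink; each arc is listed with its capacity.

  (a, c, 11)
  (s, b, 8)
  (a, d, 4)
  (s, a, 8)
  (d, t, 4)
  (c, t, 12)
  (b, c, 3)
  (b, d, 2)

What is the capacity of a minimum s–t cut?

13

Augment s→a→c→t: bottleneck 8, flow now 8.
Augment s→b→c→t: bottleneck 3, flow now 11.
Augment s→b→d→t: bottleneck 2, flow now 13.
No augmenting path remains; maximum flow = 13.
By max-flow min-cut, the minimum cut capacity equals the max flow.
In the residual graph, reachable from s: {s, b}.
Min-cut edges: s→a (8), b→c (3), b→d (2); capacity 8 + 3 + 2 = 13.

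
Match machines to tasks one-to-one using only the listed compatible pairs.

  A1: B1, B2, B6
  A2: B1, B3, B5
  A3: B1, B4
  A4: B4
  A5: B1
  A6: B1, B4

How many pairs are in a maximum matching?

4

Unit-capacity flow: source→left, listed edges, right→sink; max matching = max flow.
Augmenting path A1→B1 (+1); matched 1.
Augmenting path A2→B3 (+1); matched 2.
Augmenting path A3→B4 (+1); matched 3.
Augmenting path A5→B1→A1→B2 (+1); matched 4.
No augmenting path remains; maximum matching = 4.
König certificate: {A1, A2, B1, B4} is a vertex cover of size 4 (every listed pair touches it), so no matching can be larger.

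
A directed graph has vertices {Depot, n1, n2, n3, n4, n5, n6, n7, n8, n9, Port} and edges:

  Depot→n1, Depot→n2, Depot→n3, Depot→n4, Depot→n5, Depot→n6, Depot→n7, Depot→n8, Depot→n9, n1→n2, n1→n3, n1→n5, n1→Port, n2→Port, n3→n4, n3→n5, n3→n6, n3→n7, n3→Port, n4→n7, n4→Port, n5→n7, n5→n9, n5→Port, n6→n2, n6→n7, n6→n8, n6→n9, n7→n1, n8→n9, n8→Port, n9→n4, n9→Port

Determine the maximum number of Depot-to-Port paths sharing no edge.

Assign every edge capacity 1; by Menger, the answer equals the max flow.
Path Depot→n1→Port (+1); total 1.
Path Depot→n2→Port (+1); total 2.
Path Depot→n3→Port (+1); total 3.
Path Depot→n4→Port (+1); total 4.
Path Depot→n5→Port (+1); total 5.
Path Depot→n8→Port (+1); total 6.
Path Depot→n9→Port (+1); total 7.
No residual Depot→Port path; max flow = 7.
Certifying cut of size 7: {n1→Port, n2→Port, n3→Port, n4→Port, n5→Port, n8→Port, n9→Port}.

7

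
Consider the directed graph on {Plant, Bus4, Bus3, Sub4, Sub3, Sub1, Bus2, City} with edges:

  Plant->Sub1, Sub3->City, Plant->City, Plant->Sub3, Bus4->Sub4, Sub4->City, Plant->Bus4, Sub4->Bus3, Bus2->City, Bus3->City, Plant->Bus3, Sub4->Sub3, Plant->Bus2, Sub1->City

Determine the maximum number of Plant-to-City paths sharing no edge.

6

Assign every edge capacity 1; by Menger, the answer equals the max flow.
Path Plant→City (+1); total 1.
Path Plant→Bus3→City (+1); total 2.
Path Plant→Sub3→City (+1); total 3.
Path Plant→Sub1→City (+1); total 4.
Path Plant→Bus2→City (+1); total 5.
Path Plant→Bus4→Sub4→City (+1); total 6.
No residual Plant→City path; max flow = 6.
Certifying cut of size 6: {Plant→Bus2, Plant→Bus3, Plant→Bus4, Plant→City, Plant→Sub1, Plant→Sub3}.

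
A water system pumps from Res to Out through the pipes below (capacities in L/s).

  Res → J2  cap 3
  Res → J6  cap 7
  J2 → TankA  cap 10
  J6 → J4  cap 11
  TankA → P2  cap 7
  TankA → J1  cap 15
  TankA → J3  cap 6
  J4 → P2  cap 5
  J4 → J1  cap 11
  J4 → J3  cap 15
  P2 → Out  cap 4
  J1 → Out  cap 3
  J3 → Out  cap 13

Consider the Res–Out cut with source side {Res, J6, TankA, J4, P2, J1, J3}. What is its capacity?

23

Edges leaving {Res, J6, TankA, J4, P2, J1, J3}: Res→J2 (3), P2→Out (4), J1→Out (3), J3→Out (13).
Cut capacity = 3 + 4 + 3 + 13 = 23.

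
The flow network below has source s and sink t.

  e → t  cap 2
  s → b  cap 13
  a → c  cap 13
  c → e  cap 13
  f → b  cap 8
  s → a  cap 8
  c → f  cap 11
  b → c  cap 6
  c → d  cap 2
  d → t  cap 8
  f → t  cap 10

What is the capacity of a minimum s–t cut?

14

Augment s→a→c→d→t: bottleneck 2, flow now 2.
Augment s→a→c→e→t: bottleneck 2, flow now 4.
Augment s→a→c→f→t: bottleneck 4, flow now 8.
Augment s→b→c→f→t: bottleneck 6, flow now 14.
No augmenting path remains; maximum flow = 14.
By max-flow min-cut, the minimum cut capacity equals the max flow.
In the residual graph, reachable from s: {s, b}.
Min-cut edges: s→a (8), b→c (6); capacity 8 + 6 = 14.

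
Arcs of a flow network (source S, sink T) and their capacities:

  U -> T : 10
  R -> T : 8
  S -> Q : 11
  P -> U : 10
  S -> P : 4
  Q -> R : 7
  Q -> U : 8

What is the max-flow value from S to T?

15

Augment S→P→U→T: bottleneck 4, flow now 4.
Augment S→Q→R→T: bottleneck 7, flow now 11.
Augment S→Q→U→T: bottleneck 4, flow now 15.
No augmenting path remains; maximum flow = 15.
In the residual graph, reachable from S: {S}.
Min-cut edges: S→P (4), S→Q (11); capacity 4 + 11 = 15.
This cut is saturated, so no flow can exceed 15.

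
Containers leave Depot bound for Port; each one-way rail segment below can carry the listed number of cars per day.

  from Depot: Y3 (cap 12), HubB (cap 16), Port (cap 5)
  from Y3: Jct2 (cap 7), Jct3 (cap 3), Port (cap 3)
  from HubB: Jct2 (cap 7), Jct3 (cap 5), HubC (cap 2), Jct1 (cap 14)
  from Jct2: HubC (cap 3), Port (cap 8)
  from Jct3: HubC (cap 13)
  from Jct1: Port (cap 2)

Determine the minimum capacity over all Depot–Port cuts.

Augment Depot→Port: bottleneck 5, flow now 5.
Augment Depot→Y3→Port: bottleneck 3, flow now 8.
Augment Depot→Y3→Jct2→Port: bottleneck 7, flow now 15.
Augment Depot→HubB→Jct2→Port: bottleneck 1, flow now 16.
Augment Depot→HubB→Jct1→Port: bottleneck 2, flow now 18.
No augmenting path remains; maximum flow = 18.
By max-flow min-cut, the minimum cut capacity equals the max flow.
In the residual graph, reachable from Depot: {Depot, Y3, HubB, Jct2, Jct3, HubC, Jct1}.
Min-cut edges: Depot→Port (5), Y3→Port (3), Jct2→Port (8), Jct1→Port (2); capacity 5 + 3 + 8 + 2 = 18.

18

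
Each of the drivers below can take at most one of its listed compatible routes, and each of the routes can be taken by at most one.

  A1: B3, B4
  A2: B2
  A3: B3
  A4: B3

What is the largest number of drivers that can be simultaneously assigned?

3

Unit-capacity flow: source→left, listed edges, right→sink; max matching = max flow.
Augmenting path A1→B3 (+1); matched 1.
Augmenting path A2→B2 (+1); matched 2.
Augmenting path A3→B3→A1→B4 (+1); matched 3.
No augmenting path remains; maximum matching = 3.
König certificate: {A1, A2, B3} is a vertex cover of size 3 (every listed pair touches it), so no matching can be larger.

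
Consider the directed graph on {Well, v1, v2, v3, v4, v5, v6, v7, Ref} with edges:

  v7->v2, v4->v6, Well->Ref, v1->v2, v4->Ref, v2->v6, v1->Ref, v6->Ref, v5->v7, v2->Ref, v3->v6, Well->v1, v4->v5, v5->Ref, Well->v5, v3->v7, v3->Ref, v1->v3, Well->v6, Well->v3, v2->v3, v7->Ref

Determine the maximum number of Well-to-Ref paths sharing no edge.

5

Assign every edge capacity 1; by Menger, the answer equals the max flow.
Path Well→Ref (+1); total 1.
Path Well→v1→Ref (+1); total 2.
Path Well→v3→Ref (+1); total 3.
Path Well→v5→Ref (+1); total 4.
Path Well→v6→Ref (+1); total 5.
No residual Well→Ref path; max flow = 5.
Certifying cut of size 5: {Well→Ref, Well→v1, Well→v3, Well→v5, Well→v6}.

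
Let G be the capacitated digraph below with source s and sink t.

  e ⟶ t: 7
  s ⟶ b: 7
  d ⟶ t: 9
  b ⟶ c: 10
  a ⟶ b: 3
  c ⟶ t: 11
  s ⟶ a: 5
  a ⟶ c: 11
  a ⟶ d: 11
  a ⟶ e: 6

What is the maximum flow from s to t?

Augment s→a→c→t: bottleneck 5, flow now 5.
Augment s→b→c→t: bottleneck 6, flow now 11.
Augment s→b→c→a→d→t: bottleneck 1, flow now 12. (uses reverse residual edge)
No augmenting path remains; maximum flow = 12.
In the residual graph, reachable from s: {s}.
Min-cut edges: s→a (5), s→b (7); capacity 5 + 7 = 12.
This cut is saturated, so no flow can exceed 12.

12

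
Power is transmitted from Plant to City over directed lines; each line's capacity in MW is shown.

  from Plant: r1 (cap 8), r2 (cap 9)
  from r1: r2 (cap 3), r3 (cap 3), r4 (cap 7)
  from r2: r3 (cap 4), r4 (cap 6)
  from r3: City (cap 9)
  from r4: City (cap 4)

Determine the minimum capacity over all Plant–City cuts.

Augment Plant→r1→r3→City: bottleneck 3, flow now 3.
Augment Plant→r1→r4→City: bottleneck 4, flow now 7.
Augment Plant→r2→r3→City: bottleneck 4, flow now 11.
No augmenting path remains; maximum flow = 11.
By max-flow min-cut, the minimum cut capacity equals the max flow.
In the residual graph, reachable from Plant: {Plant, r1, r2, r4}.
Min-cut edges: r1→r3 (3), r2→r3 (4), r4→City (4); capacity 3 + 4 + 4 = 11.

11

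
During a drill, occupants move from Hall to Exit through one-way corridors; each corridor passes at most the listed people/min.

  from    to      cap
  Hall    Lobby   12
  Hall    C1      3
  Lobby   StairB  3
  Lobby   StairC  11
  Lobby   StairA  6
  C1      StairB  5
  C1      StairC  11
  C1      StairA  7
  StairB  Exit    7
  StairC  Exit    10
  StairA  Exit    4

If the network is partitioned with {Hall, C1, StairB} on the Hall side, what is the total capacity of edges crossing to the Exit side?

Edges leaving {Hall, C1, StairB}: Hall→Lobby (12), C1→StairC (11), C1→StairA (7), StairB→Exit (7).
Cut capacity = 12 + 11 + 7 + 7 = 37.

37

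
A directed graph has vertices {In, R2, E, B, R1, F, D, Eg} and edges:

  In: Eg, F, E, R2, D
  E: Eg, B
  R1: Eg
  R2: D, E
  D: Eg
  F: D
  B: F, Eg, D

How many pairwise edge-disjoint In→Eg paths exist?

4

Assign every edge capacity 1; by Menger, the answer equals the max flow.
Path In→Eg (+1); total 1.
Path In→E→Eg (+1); total 2.
Path In→D→Eg (+1); total 3.
Path In→R2→E→B→Eg (+1); total 4.
No residual In→Eg path; max flow = 4.
Certifying cut of size 4: {D→Eg, In→E, In→Eg, In→R2}.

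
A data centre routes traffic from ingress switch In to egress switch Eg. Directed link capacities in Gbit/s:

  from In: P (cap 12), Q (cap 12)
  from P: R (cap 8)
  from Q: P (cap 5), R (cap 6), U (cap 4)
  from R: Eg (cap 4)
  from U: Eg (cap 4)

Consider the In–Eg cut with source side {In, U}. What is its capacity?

28

Edges leaving {In, U}: In→P (12), In→Q (12), U→Eg (4).
Cut capacity = 12 + 12 + 4 = 28.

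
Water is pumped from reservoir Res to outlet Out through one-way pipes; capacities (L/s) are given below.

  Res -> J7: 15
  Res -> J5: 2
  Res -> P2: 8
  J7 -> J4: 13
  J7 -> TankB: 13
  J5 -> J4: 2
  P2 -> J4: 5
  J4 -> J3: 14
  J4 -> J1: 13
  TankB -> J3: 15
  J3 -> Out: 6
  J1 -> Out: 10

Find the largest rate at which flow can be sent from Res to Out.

16

Augment Res→J7→J4→J3→Out: bottleneck 6, flow now 6.
Augment Res→J7→J4→J1→Out: bottleneck 7, flow now 13.
Augment Res→J5→J4→J1→Out: bottleneck 2, flow now 15.
Augment Res→P2→J4→J1→Out: bottleneck 1, flow now 16.
No augmenting path remains; maximum flow = 16.
In the residual graph, reachable from Res: {Res, J7, J5, P2, J4, TankB, J3, J1}.
Min-cut edges: J3→Out (6), J1→Out (10); capacity 6 + 10 = 16.
This cut is saturated, so no flow can exceed 16.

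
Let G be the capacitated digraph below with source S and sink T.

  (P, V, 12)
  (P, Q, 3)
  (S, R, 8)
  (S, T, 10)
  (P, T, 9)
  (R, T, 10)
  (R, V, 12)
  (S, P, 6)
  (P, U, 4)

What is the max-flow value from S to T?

Augment S→T: bottleneck 10, flow now 10.
Augment S→P→T: bottleneck 6, flow now 16.
Augment S→R→T: bottleneck 8, flow now 24.
No augmenting path remains; maximum flow = 24.
In the residual graph, reachable from S: {S}.
Min-cut edges: S→P (6), S→R (8), S→T (10); capacity 6 + 8 + 10 = 24.
This cut is saturated, so no flow can exceed 24.

24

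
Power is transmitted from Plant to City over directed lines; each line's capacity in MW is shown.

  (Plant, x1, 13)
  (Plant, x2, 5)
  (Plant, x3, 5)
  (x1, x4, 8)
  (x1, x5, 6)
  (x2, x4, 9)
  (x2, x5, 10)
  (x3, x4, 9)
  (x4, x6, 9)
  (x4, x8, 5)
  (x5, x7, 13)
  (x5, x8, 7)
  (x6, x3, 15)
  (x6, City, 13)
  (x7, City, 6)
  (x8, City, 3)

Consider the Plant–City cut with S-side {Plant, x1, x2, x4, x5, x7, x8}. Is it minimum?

Given cut capacity: 5 + 9 + 6 + 3 = 23.
Augment Plant→x1→x4→x6→City: bottleneck 8, flow now 8.
Augment Plant→x1→x5→x7→City: bottleneck 5, flow now 13.
Augment Plant→x2→x4→x6→City: bottleneck 1, flow now 14.
Augment Plant→x2→x4→x8→City: bottleneck 3, flow now 17.
Augment Plant→x2→x5→x7→City: bottleneck 1, flow now 18.
No augmenting path remains; maximum flow = 18.
In the residual graph, reachable from Plant: {Plant, x1, x2, x3, x4, x5, x7, x8}.
Min-cut edges: x4→x6 (9), x7→City (6), x8→City (3); capacity 9 + 6 + 3 = 18.
Cut capacity 23 exceeds the max flow 18, so it is not minimum.

No — its capacity is 23, but the minimum cut has capacity 18.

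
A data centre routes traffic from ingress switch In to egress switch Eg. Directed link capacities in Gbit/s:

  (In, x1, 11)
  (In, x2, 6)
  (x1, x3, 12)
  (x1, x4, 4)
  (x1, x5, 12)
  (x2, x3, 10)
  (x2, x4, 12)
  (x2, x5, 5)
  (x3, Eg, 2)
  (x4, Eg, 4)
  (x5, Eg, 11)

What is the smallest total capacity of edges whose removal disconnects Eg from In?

Augment In→x1→x3→Eg: bottleneck 2, flow now 2.
Augment In→x1→x4→Eg: bottleneck 4, flow now 6.
Augment In→x1→x5→Eg: bottleneck 5, flow now 11.
Augment In→x2→x5→Eg: bottleneck 5, flow now 16.
Augment In→x2→x3→x1→x5→Eg: bottleneck 1, flow now 17. (uses reverse residual edge)
No augmenting path remains; maximum flow = 17.
By max-flow min-cut, the minimum cut capacity equals the max flow.
In the residual graph, reachable from In: {In}.
Min-cut edges: In→x1 (11), In→x2 (6); capacity 11 + 6 = 17.

17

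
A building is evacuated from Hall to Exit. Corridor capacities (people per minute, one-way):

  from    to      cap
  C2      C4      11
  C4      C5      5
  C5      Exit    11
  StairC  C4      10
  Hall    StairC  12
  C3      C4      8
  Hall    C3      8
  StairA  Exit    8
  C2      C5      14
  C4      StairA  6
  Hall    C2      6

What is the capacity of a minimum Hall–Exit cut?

Augment Hall→C2→C5→Exit: bottleneck 6, flow now 6.
Augment Hall→C3→C4→C5→Exit: bottleneck 5, flow now 11.
Augment Hall→C3→C4→StairA→Exit: bottleneck 3, flow now 14.
Augment Hall→StairC→C4→StairA→Exit: bottleneck 3, flow now 17.
No augmenting path remains; maximum flow = 17.
By max-flow min-cut, the minimum cut capacity equals the max flow.
In the residual graph, reachable from Hall: {Hall, C3, StairC, C4}.
Min-cut edges: Hall→C2 (6), C4→C5 (5), C4→StairA (6); capacity 6 + 5 + 6 = 17.

17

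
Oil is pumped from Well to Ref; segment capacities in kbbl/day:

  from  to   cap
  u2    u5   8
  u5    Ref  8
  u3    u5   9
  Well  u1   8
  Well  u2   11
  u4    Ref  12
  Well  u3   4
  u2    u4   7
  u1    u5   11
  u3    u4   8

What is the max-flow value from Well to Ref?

19

Augment Well→u1→u5→Ref: bottleneck 8, flow now 8.
Augment Well→u2→u4→Ref: bottleneck 7, flow now 15.
Augment Well→u3→u4→Ref: bottleneck 4, flow now 19.
No augmenting path remains; maximum flow = 19.
In the residual graph, reachable from Well: {Well, u1, u2, u5}.
Min-cut edges: Well→u3 (4), u2→u4 (7), u5→Ref (8); capacity 4 + 7 + 8 = 19.
This cut is saturated, so no flow can exceed 19.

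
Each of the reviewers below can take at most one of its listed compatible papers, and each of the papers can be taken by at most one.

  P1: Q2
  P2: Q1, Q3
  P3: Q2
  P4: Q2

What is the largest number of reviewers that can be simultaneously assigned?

2

Unit-capacity flow: source→left, listed edges, right→sink; max matching = max flow.
Augmenting path P1→Q2 (+1); matched 1.
Augmenting path P2→Q1 (+1); matched 2.
No augmenting path remains; maximum matching = 2.
König certificate: {P2, Q2} is a vertex cover of size 2 (every listed pair touches it), so no matching can be larger.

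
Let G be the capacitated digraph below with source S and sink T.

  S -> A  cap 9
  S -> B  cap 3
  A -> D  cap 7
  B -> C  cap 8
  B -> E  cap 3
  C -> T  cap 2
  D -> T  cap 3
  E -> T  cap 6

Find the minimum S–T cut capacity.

6

Augment S→A→D→T: bottleneck 3, flow now 3.
Augment S→B→C→T: bottleneck 2, flow now 5.
Augment S→B→E→T: bottleneck 1, flow now 6.
No augmenting path remains; maximum flow = 6.
By max-flow min-cut, the minimum cut capacity equals the max flow.
In the residual graph, reachable from S: {S, A, D}.
Min-cut edges: S→B (3), D→T (3); capacity 3 + 3 = 6.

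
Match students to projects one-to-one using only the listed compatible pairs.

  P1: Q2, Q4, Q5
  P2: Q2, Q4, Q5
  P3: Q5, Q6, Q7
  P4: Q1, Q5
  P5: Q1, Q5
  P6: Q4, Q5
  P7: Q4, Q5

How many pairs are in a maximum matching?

5

Unit-capacity flow: source→left, listed edges, right→sink; max matching = max flow.
Augmenting path P1→Q2 (+1); matched 1.
Augmenting path P2→Q4 (+1); matched 2.
Augmenting path P3→Q5 (+1); matched 3.
Augmenting path P4→Q1 (+1); matched 4.
Augmenting path P5→Q5→P3→Q6 (+1); matched 5.
No augmenting path remains; maximum matching = 5.
König certificate: {P3, Q1, Q2, Q4, Q5} is a vertex cover of size 5 (every listed pair touches it), so no matching can be larger.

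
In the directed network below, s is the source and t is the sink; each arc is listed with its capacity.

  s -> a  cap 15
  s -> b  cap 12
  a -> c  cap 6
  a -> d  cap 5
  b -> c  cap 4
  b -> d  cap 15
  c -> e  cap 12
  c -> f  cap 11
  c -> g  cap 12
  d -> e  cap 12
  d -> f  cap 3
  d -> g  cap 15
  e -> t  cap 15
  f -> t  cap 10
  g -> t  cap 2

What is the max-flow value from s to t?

23

Augment s→a→c→e→t: bottleneck 6, flow now 6.
Augment s→a→d→e→t: bottleneck 5, flow now 11.
Augment s→b→c→e→t: bottleneck 4, flow now 15.
Augment s→b→d→f→t: bottleneck 3, flow now 18.
Augment s→b→d→g→t: bottleneck 2, flow now 20.
Augment s→b→d→e→c→f→t: bottleneck 3, flow now 23. (uses reverse residual edge)
No augmenting path remains; maximum flow = 23.
In the residual graph, reachable from s: {s, a}.
Min-cut edges: s→b (12), a→c (6), a→d (5); capacity 12 + 6 + 5 = 23.
This cut is saturated, so no flow can exceed 23.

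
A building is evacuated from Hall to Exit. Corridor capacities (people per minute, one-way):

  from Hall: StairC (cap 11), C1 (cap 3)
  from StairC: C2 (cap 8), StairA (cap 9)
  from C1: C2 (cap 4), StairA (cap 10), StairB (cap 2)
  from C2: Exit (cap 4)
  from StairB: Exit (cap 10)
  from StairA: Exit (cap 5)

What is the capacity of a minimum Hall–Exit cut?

11

Augment Hall→StairC→C2→Exit: bottleneck 4, flow now 4.
Augment Hall→StairC→StairA→Exit: bottleneck 5, flow now 9.
Augment Hall→C1→StairB→Exit: bottleneck 2, flow now 11.
No augmenting path remains; maximum flow = 11.
By max-flow min-cut, the minimum cut capacity equals the max flow.
In the residual graph, reachable from Hall: {Hall, StairC, C1, C2, StairA}.
Min-cut edges: C1→StairB (2), C2→Exit (4), StairA→Exit (5); capacity 2 + 4 + 5 = 11.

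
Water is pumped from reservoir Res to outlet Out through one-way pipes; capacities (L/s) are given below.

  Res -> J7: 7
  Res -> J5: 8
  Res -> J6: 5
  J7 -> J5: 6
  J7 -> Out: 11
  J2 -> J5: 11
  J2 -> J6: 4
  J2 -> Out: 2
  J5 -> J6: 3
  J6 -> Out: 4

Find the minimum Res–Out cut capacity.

Augment Res→J7→Out: bottleneck 7, flow now 7.
Augment Res→J6→Out: bottleneck 4, flow now 11.
No augmenting path remains; maximum flow = 11.
By max-flow min-cut, the minimum cut capacity equals the max flow.
In the residual graph, reachable from Res: {Res, J5, J6}.
Min-cut edges: Res→J7 (7), J6→Out (4); capacity 7 + 4 = 11.

11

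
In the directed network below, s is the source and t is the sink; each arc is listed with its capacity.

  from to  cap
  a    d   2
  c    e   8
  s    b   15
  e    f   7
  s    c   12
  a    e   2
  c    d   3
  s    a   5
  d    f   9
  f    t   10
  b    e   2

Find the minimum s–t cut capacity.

Augment s→a→d→f→t: bottleneck 2, flow now 2.
Augment s→a→e→f→t: bottleneck 2, flow now 4.
Augment s→b→e→f→t: bottleneck 2, flow now 6.
Augment s→c→d→f→t: bottleneck 3, flow now 9.
Augment s→c→e→f→t: bottleneck 1, flow now 10.
No augmenting path remains; maximum flow = 10.
By max-flow min-cut, the minimum cut capacity equals the max flow.
In the residual graph, reachable from s: {s, a, b, c, d, e, f}.
Min-cut edges: f→t (10); capacity 10 = 10.

10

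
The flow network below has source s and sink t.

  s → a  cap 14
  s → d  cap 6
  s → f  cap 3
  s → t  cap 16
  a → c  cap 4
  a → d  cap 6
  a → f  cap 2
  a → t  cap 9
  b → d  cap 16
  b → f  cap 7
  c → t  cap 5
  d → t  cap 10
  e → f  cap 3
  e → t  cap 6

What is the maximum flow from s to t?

Augment s→t: bottleneck 16, flow now 16.
Augment s→a→t: bottleneck 9, flow now 25.
Augment s→d→t: bottleneck 6, flow now 31.
Augment s→a→c→t: bottleneck 4, flow now 35.
Augment s→a→d→t: bottleneck 1, flow now 36.
No augmenting path remains; maximum flow = 36.
In the residual graph, reachable from s: {s, f}.
Min-cut edges: s→a (14), s→d (6), s→t (16); capacity 14 + 6 + 16 = 36.
This cut is saturated, so no flow can exceed 36.

36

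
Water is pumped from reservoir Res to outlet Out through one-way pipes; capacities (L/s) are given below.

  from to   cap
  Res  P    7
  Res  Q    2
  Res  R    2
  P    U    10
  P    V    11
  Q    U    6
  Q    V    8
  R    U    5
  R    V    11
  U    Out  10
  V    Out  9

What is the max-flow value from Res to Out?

11

Augment Res→P→U→Out: bottleneck 7, flow now 7.
Augment Res→Q→U→Out: bottleneck 2, flow now 9.
Augment Res→R→U→Out: bottleneck 1, flow now 10.
Augment Res→R→V→Out: bottleneck 1, flow now 11.
No augmenting path remains; maximum flow = 11.
In the residual graph, reachable from Res: {Res}.
Min-cut edges: Res→P (7), Res→Q (2), Res→R (2); capacity 7 + 2 + 2 = 11.
This cut is saturated, so no flow can exceed 11.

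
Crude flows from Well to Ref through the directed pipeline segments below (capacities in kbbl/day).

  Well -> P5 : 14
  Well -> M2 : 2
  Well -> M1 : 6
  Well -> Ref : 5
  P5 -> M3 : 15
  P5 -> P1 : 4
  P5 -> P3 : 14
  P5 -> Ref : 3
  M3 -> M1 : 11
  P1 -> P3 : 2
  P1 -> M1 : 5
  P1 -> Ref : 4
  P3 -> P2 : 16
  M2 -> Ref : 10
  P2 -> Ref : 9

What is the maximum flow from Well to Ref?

Augment Well→Ref: bottleneck 5, flow now 5.
Augment Well→P5→Ref: bottleneck 3, flow now 8.
Augment Well→M2→Ref: bottleneck 2, flow now 10.
Augment Well→P5→P1→Ref: bottleneck 4, flow now 14.
Augment Well→P5→P3→P2→Ref: bottleneck 7, flow now 21.
No augmenting path remains; maximum flow = 21.
In the residual graph, reachable from Well: {Well, M1}.
Min-cut edges: Well→P5 (14), Well→M2 (2), Well→Ref (5); capacity 14 + 2 + 5 = 21.
This cut is saturated, so no flow can exceed 21.

21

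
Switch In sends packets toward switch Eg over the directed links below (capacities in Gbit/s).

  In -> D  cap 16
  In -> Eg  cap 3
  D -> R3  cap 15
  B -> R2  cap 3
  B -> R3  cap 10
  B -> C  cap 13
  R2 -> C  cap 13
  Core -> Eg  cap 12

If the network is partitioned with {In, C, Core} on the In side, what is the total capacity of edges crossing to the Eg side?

Edges leaving {In, C, Core}: In→D (16), In→Eg (3), Core→Eg (12).
Cut capacity = 16 + 3 + 12 = 31.

31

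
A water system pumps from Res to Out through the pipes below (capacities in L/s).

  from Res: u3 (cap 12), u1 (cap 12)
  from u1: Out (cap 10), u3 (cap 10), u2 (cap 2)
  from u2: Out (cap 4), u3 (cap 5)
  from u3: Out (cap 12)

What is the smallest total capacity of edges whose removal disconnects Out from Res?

24

Augment Res→u1→Out: bottleneck 10, flow now 10.
Augment Res→u3→Out: bottleneck 12, flow now 22.
Augment Res→u1→u2→Out: bottleneck 2, flow now 24.
No augmenting path remains; maximum flow = 24.
By max-flow min-cut, the minimum cut capacity equals the max flow.
In the residual graph, reachable from Res: {Res}.
Min-cut edges: Res→u1 (12), Res→u3 (12); capacity 12 + 12 = 24.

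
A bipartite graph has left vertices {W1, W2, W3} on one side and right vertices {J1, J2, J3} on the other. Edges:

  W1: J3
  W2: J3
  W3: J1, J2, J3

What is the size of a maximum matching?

Unit-capacity flow: source→left, listed edges, right→sink; max matching = max flow.
Augmenting path W1→J3 (+1); matched 1.
Augmenting path W3→J1 (+1); matched 2.
No augmenting path remains; maximum matching = 2.
König certificate: {W3, J3} is a vertex cover of size 2 (every listed pair touches it), so no matching can be larger.

2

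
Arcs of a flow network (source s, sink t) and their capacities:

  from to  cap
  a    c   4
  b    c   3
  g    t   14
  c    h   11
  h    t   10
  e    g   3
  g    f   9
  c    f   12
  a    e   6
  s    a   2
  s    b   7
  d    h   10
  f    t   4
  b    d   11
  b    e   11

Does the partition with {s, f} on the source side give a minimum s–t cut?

No — its capacity is 13, but the minimum cut has capacity 9.

Given cut capacity: 2 + 7 + 4 = 13.
Augment s→a→c→f→t: bottleneck 2, flow now 2.
Augment s→b→c→f→t: bottleneck 2, flow now 4.
Augment s→b→c→h→t: bottleneck 1, flow now 5.
Augment s→b→d→h→t: bottleneck 4, flow now 9.
No augmenting path remains; maximum flow = 9.
In the residual graph, reachable from s: {s}.
Min-cut edges: s→a (2), s→b (7); capacity 2 + 7 = 9.
Cut capacity 13 exceeds the max flow 9, so it is not minimum.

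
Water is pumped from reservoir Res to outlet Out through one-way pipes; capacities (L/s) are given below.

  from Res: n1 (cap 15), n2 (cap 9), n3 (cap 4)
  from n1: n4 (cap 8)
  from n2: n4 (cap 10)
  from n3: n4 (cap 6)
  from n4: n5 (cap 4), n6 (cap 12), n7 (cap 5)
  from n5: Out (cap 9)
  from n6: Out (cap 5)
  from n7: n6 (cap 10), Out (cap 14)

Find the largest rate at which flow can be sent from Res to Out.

14

Augment Res→n1→n4→n5→Out: bottleneck 4, flow now 4.
Augment Res→n1→n4→n6→Out: bottleneck 4, flow now 8.
Augment Res→n2→n4→n6→Out: bottleneck 1, flow now 9.
Augment Res→n2→n4→n7→Out: bottleneck 5, flow now 14.
No augmenting path remains; maximum flow = 14.
In the residual graph, reachable from Res: {Res, n1, n2, n3, n4, n6}.
Min-cut edges: n4→n5 (4), n4→n7 (5), n6→Out (5); capacity 4 + 5 + 5 = 14.
This cut is saturated, so no flow can exceed 14.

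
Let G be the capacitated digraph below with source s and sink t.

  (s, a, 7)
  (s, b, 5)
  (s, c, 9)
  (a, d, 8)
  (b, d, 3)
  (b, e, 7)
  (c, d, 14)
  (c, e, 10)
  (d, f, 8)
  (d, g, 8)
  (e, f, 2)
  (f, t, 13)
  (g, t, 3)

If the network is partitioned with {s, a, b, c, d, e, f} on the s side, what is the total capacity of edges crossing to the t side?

Edges leaving {s, a, b, c, d, e, f}: d→g (8), f→t (13).
Cut capacity = 8 + 13 = 21.

21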